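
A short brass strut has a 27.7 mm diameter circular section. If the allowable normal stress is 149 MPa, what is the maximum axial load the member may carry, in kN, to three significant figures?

89.8 kN

A = 602.6 mm².
P_max = σ_allow · A = 149 · 602.6 = 89790 N = 89.79 kN.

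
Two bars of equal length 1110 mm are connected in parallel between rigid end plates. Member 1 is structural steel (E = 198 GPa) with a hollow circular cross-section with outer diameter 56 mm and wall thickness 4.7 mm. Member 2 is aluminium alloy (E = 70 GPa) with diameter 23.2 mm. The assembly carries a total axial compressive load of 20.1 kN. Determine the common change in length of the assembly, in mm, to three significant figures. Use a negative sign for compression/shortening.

-0.124 mm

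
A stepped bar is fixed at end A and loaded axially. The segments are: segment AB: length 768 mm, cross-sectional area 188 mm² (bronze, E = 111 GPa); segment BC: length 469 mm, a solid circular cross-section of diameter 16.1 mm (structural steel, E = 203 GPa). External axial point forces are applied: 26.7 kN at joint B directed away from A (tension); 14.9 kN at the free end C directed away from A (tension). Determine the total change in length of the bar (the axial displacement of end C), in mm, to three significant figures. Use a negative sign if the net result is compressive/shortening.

1.70 mm

Internal axial forces (sectioning from the free end, tension +): N_BC = 14.9 kN, N_AB = 41.6 kN.
A_BC = 203.6 mm².
δ_AB = 41600·768/(188·111000) = 1.531 mm
δ_BC = 14900·469/(203.6·203000) = 0.1691 mm
δ = Σδ_i = 1.7 mm.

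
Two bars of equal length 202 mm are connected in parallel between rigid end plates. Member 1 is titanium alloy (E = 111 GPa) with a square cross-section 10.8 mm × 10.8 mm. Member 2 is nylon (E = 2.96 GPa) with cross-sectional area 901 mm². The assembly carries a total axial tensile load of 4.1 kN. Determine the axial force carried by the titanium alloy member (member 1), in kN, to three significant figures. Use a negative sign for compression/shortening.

3.40 kN

A_1 = 116.6 mm².
Equal strain + equilibrium ⇒ each member carries load in proportion to AE: A₁E₁ = 12950000 N, A₂E₂ = 2667000 N, ΣAE = 15610000 N.
F₁ = P·A₁E₁/ΣAE = 4100·12950000/15610000 = 3400 N.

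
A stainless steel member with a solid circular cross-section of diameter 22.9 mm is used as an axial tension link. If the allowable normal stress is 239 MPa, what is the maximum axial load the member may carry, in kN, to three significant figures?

98.4 kN

A = 411.9 mm².
P_max = σ_allow · A = 239 · 411.9 = 98440 N = 98.44 kN.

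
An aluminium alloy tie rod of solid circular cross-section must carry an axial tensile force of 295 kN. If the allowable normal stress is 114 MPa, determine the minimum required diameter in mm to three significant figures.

Required area A ≥ P/σ_allow = 295000/114 = 2588 mm².
For a solid circular section, d ≥ √(4A/π) = 57.4 mm.

57.4 mm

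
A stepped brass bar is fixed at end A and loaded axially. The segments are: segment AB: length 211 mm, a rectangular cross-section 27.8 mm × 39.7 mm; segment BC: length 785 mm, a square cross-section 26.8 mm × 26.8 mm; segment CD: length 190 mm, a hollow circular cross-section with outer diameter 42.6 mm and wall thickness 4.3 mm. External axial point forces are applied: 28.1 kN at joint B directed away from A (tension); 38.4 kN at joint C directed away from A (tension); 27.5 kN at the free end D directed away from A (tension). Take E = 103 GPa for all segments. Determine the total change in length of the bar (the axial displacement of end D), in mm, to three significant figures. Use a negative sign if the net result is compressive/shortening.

0.972 mm

Internal axial forces (sectioning from the free end, tension +): N_CD = 27.5 kN, N_BC = 65.9 kN, N_AB = 94 kN.
A_AB = 1104 mm².
A_BC = 718.2 mm².
A_CD = 517.4 mm².
δ_AB = 94000·211/(1104·103000) = 0.1745 mm
δ_BC = 65900·785/(718.2·103000) = 0.6993 mm
δ_CD = 27500·190/(517.4·103000) = 0.09805 mm
δ = Σδ_i = 0.9718 mm.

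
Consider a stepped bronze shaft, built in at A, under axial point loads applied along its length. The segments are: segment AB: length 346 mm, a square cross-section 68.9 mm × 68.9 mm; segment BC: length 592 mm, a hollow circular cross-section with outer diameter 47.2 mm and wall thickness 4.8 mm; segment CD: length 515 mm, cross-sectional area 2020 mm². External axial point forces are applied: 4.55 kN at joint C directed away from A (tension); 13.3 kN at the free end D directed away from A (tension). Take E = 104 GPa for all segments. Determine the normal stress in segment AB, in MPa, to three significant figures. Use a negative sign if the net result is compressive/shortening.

Internal axial forces (sectioning from the free end, tension +): N_CD = 13.3 kN, N_BC = 17.85 kN, N_AB = 17.85 kN.
A_AB = 4747 mm².
σ_AB = N_AB/A_AB = 17850/4747 = 3.76 MPa.

3.76 MPa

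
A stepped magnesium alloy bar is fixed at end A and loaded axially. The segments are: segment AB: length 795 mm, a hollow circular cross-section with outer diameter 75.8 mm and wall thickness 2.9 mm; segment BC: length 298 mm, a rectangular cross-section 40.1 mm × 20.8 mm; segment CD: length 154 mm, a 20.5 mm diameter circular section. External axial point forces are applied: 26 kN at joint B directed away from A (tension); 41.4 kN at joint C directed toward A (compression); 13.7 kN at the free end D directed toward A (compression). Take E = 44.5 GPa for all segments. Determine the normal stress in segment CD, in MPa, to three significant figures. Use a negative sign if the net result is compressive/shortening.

Internal axial forces (sectioning from the free end, tension +): N_CD = -13.7 kN, N_BC = -55.1 kN, N_AB = -29.1 kN.
A_CD = 330.1 mm².
σ_CD = N_CD/A_CD = -13700/330.1 = -41.51 MPa.

-41.5 MPa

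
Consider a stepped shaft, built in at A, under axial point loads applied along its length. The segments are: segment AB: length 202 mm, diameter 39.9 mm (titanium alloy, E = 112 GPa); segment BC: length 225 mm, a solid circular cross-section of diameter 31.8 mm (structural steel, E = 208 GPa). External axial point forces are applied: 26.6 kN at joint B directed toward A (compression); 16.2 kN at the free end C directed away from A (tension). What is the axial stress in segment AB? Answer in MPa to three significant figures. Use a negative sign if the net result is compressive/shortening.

Internal axial forces (sectioning from the free end, tension +): N_BC = 16.2 kN, N_AB = -10.4 kN.
A_AB = 1250 mm².
σ_AB = N_AB/A_AB = -10400/1250 = -8.318 MPa.

-8.32 MPa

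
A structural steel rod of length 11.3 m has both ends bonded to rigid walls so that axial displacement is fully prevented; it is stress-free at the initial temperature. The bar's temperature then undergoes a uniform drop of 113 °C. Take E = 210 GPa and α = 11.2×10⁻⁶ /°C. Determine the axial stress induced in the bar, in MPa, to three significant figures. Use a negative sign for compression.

Free thermal expansion αLΔT = 11.2e-6 · 11300 · -113 = -14.3 mm.
The walls impose strain ε = −(-14.3)/11300 = 1.2656e-03; σ = Eε = 210000 · 1.2656e-03 = 265.8 MPa.

266 MPa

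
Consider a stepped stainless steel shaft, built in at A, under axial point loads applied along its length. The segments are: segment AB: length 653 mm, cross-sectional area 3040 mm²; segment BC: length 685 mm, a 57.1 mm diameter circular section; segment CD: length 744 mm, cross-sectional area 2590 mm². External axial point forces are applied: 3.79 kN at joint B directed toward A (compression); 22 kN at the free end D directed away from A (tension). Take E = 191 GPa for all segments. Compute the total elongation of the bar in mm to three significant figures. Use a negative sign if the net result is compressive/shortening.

Internal axial forces (sectioning from the free end, tension +): N_CD = 22 kN, N_BC = 22 kN, N_AB = 18.21 kN.
A_BC = 2561 mm².
δ_AB = 18210·653/(3040·191000) = 0.02048 mm
δ_BC = 22000·685/(2561·191000) = 0.03081 mm
δ_CD = 22000·744/(2590·191000) = 0.03309 mm
δ = Σδ_i = 0.08438 mm.

0.0844 mm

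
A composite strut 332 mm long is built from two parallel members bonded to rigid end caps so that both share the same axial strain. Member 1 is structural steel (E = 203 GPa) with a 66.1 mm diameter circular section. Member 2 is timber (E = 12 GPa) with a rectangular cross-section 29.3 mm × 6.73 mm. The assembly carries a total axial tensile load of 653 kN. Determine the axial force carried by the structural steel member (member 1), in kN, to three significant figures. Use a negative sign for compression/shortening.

651 kN

A_1 = 3432 mm².
A_2 = 197.2 mm².
Equal strain + equilibrium ⇒ each member carries load in proportion to AE: A₁E₁ = 696600000 N, A₂E₂ = 2366000 N, ΣAE = 699000000 N.
F₁ = P·A₁E₁/ΣAE = 653000·696600000/699000000 = 650800 N.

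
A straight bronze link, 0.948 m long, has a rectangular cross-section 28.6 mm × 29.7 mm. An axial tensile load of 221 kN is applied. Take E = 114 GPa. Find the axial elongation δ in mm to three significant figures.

2.16 mm

A = 849.4 mm².
δ_mech = NL/(AE) = 221000·948/(849.4·114000) = 2.164 mm.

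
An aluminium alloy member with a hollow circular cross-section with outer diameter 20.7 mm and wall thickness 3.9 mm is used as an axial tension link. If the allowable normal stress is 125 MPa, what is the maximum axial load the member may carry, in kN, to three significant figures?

A = 205.8 mm².
P_max = σ_allow · A = 125 · 205.8 = 25730 N = 25.73 kN.

25.7 kN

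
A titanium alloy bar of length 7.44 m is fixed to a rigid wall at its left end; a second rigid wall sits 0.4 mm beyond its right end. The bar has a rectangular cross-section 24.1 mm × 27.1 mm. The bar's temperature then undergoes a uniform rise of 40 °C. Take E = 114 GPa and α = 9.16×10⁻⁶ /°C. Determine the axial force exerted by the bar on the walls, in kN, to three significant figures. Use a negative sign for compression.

-23.3 kN

Free thermal expansion αLΔT = 9.16e-6 · 7440 · 40 = 2.726 mm.
The walls engage after the gap closes; constrained expansion = 2.726 − 0.4 = 2.326 mm.
The walls impose strain ε = −(2.326)/7440 = -3.1264e-04; σ = Eε = 114000 · -3.1264e-04 = -35.64 MPa.
Wall reaction R = σ·A = -35.64·653.1 = -23280 N = -23.28 kN.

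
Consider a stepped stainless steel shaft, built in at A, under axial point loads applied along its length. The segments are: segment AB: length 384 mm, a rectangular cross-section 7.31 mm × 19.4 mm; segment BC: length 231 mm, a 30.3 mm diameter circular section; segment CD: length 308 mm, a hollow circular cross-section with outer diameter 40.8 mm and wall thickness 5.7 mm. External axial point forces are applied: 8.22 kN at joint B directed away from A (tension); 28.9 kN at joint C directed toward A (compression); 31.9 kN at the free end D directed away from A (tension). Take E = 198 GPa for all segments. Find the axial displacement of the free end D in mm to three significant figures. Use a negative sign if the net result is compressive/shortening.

0.237 mm

Internal axial forces (sectioning from the free end, tension +): N_CD = 31.9 kN, N_BC = 3 kN, N_AB = 11.22 kN.
A_AB = 141.8 mm².
A_BC = 721.1 mm².
A_CD = 628.5 mm².
δ_AB = 11220·384/(141.8·198000) = 0.1534 mm
δ_BC = 3000·231/(721.1·198000) = 0.004854 mm
δ_CD = 31900·308/(628.5·198000) = 0.07895 mm
δ = Σδ_i = 0.2372 mm.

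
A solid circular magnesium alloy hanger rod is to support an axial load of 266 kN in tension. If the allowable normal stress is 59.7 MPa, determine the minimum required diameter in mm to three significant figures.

Required area A ≥ P/σ_allow = 266000/59.7 = 4456 mm².
For a solid circular section, d ≥ √(4A/π) = 75.32 mm.

75.3 mm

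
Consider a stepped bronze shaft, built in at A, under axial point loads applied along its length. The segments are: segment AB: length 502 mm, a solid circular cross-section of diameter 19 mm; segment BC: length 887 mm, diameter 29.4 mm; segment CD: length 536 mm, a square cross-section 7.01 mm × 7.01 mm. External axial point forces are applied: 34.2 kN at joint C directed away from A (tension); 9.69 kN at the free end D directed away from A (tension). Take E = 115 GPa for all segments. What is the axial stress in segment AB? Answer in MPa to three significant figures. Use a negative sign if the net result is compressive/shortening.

155 MPa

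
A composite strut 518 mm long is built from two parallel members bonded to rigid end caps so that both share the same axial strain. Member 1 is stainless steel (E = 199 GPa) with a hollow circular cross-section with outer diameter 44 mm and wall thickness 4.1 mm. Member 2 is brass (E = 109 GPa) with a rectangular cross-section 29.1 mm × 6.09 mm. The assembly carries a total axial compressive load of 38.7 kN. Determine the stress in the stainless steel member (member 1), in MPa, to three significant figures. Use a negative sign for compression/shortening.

A_1 = 513.9 mm².
A_2 = 177.2 mm².
Equal strain + equilibrium ⇒ each member carries load in proportion to AE: A₁E₁ = 102300000 N, A₂E₂ = 19320000 N, ΣAE = 121600000 N.
σ₁ = P·E₁/ΣAE = -38700·199000/121600000 = -63.34 MPa.

-63.3 MPa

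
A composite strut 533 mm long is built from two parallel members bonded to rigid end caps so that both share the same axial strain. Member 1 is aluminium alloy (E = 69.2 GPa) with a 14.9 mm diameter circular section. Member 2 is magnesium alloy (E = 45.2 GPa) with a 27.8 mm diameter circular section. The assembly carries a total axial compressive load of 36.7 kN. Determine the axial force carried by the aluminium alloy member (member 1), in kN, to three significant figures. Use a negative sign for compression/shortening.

A_1 = 174.4 mm².
A_2 = 607 mm².
Equal strain + equilibrium ⇒ each member carries load in proportion to AE: A₁E₁ = 12070000 N, A₂E₂ = 27440000 N, ΣAE = 39500000 N.
F₁ = P·A₁E₁/ΣAE = -36700·12070000/39500000 = -11210 N.

-11.2 kN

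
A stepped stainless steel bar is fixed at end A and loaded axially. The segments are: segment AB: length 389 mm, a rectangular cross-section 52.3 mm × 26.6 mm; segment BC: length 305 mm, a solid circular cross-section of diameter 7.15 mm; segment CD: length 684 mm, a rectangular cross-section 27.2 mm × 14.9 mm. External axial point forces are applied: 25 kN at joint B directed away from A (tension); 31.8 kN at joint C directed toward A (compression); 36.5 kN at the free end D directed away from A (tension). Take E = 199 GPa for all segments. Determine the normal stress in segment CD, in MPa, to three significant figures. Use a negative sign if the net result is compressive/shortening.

90.1 MPa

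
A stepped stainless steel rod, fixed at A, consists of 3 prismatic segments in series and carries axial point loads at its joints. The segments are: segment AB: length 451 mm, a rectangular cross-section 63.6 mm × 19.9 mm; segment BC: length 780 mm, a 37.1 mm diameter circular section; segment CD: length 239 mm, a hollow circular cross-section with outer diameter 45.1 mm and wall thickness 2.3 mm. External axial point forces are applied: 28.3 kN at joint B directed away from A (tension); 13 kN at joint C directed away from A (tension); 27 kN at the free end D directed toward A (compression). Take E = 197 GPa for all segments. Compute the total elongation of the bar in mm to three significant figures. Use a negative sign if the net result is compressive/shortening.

Internal axial forces (sectioning from the free end, tension +): N_CD = -27 kN, N_BC = -14 kN, N_AB = 14.3 kN.
A_AB = 1266 mm².
A_BC = 1081 mm².
A_CD = 309.3 mm².
δ_AB = 14300·451/(1266·197000) = 0.02587 mm
δ_BC = -14000·780/(1081·197000) = -0.05128 mm
δ_CD = -27000·239/(309.3·197000) = -0.1059 mm
δ = Σδ_i = -0.1313 mm.

-0.131 mm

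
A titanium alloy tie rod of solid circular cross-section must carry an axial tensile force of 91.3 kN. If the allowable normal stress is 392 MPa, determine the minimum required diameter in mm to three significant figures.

17.2 mm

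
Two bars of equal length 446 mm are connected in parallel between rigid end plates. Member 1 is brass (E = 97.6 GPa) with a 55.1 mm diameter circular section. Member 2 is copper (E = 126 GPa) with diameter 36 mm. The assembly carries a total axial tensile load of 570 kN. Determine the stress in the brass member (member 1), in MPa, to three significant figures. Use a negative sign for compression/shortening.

A_1 = 2384 mm².
A_2 = 1018 mm².
Equal strain + equilibrium ⇒ each member carries load in proportion to AE: A₁E₁ = 232700000 N, A₂E₂ = 128300000 N, ΣAE = 361000000 N.
σ₁ = P·E₁/ΣAE = 570000·97600/361000000 = 154.1 MPa.

154 MPa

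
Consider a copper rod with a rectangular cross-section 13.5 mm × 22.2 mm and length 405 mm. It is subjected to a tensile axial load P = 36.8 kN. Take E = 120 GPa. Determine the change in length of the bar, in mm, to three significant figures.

0.414 mm

A = 299.7 mm².
δ_mech = NL/(AE) = 36800·405/(299.7·120000) = 0.4144 mm.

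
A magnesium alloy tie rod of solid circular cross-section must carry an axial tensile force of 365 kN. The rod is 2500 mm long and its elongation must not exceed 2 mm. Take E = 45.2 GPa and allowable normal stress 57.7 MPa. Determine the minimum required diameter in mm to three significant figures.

113 mm

Required area A ≥ P/σ_allow = 365000/57.7 = 6326 mm².
For a solid circular section, d ≥ √(4A/π) = 89.75 mm.
Elongation limit: A ≥ PL/(Eδ_allow) = 365000·2500/(45200·2) = 10090 mm² ⇒ d ≥ 113.4 mm.
The elongation limit governs.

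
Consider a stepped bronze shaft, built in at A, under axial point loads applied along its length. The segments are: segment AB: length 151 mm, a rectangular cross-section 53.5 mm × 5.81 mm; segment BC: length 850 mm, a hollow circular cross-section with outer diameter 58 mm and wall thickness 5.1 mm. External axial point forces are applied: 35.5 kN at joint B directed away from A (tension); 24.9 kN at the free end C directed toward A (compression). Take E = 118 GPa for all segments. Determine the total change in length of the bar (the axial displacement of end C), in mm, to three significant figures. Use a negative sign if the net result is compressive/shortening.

-0.168 mm

Internal axial forces (sectioning from the free end, tension +): N_BC = -24.9 kN, N_AB = 10.6 kN.
A_AB = 310.8 mm².
A_BC = 847.6 mm².
δ_AB = 10600·151/(310.8·118000) = 0.04364 mm
δ_BC = -24900·850/(847.6·118000) = -0.2116 mm
δ = Σδ_i = -0.168 mm.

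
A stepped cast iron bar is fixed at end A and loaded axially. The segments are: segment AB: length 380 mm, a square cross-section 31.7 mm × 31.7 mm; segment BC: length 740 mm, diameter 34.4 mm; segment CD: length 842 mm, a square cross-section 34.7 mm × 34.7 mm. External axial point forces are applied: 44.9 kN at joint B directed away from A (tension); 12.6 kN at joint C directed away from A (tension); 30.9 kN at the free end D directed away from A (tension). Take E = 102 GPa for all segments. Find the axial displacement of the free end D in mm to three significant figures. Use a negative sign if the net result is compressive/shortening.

0.879 mm

Internal axial forces (sectioning from the free end, tension +): N_CD = 30.9 kN, N_BC = 43.5 kN, N_AB = 88.4 kN.
A_AB = 1005 mm².
A_BC = 929.4 mm².
A_CD = 1204 mm².
δ_AB = 88400·380/(1005·102000) = 0.3277 mm
δ_BC = 43500·740/(929.4·102000) = 0.3396 mm
δ_CD = 30900·842/(1204·102000) = 0.2118 mm
δ = Σδ_i = 0.8791 mm.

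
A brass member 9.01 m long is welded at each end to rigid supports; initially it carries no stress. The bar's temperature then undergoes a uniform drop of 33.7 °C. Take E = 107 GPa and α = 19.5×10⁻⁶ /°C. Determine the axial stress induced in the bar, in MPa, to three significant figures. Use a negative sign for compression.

70.3 MPa

Free thermal expansion αLΔT = 19.5e-6 · 9010 · -33.7 = -5.921 mm.
The walls impose strain ε = −(-5.921)/9010 = 6.5715e-04; σ = Eε = 107000 · 6.5715e-04 = 70.32 MPa.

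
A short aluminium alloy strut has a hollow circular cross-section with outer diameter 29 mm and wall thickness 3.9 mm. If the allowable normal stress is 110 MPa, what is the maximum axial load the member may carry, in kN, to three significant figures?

A = 307.5 mm².
P_max = σ_allow · A = 110 · 307.5 = 33830 N = 33.83 kN.

33.8 kN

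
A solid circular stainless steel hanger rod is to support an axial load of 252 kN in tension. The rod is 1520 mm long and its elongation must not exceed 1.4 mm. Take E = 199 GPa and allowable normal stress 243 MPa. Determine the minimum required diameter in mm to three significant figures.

41.8 mm

Required area A ≥ P/σ_allow = 252000/243 = 1037 mm².
For a solid circular section, d ≥ √(4A/π) = 36.34 mm.
Elongation limit: A ≥ PL/(Eδ_allow) = 252000·1520/(199000·1.4) = 1375 mm² ⇒ d ≥ 41.84 mm.
The elongation limit governs.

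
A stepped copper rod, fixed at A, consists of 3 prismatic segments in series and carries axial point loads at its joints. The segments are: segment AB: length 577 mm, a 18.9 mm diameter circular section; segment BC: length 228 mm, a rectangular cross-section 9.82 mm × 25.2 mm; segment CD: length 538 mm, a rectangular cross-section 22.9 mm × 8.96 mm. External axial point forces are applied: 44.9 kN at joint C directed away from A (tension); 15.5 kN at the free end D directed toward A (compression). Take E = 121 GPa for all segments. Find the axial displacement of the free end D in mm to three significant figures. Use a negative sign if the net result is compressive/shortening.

Internal axial forces (sectioning from the free end, tension +): N_CD = -15.5 kN, N_BC = 29.4 kN, N_AB = 29.4 kN.
A_AB = 280.6 mm².
A_BC = 247.5 mm².
A_CD = 205.2 mm².
δ_AB = 29400·577/(280.6·121000) = 0.4997 mm
δ_BC = 29400·228/(247.5·121000) = 0.2239 mm
δ_CD = -15500·538/(205.2·121000) = -0.3359 mm
δ = Σδ_i = 0.3877 mm.

0.388 mm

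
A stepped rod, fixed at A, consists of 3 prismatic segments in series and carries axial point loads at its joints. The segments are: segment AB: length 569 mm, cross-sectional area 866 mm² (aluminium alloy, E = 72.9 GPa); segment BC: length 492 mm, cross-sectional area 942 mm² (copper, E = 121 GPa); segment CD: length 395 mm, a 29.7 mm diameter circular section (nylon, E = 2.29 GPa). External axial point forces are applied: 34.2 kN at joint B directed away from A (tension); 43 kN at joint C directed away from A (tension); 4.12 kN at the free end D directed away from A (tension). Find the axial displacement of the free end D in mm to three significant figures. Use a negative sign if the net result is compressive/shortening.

Internal axial forces (sectioning from the free end, tension +): N_CD = 4.12 kN, N_BC = 47.12 kN, N_AB = 81.32 kN.
A_CD = 692.8 mm².
δ_AB = 81320·569/(866·72900) = 0.7329 mm
δ_BC = 47120·492/(942·121000) = 0.2034 mm
δ_CD = 4120·395/(692.8·2290) = 1.026 mm
δ = Σδ_i = 1.962 mm.

1.96 mm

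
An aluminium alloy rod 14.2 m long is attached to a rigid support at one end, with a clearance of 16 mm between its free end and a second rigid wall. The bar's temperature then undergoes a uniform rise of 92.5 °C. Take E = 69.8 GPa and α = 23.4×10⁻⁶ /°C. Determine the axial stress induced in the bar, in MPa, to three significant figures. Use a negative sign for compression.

Free thermal expansion αLΔT = 23.4e-6 · 14200 · 92.5 = 30.74 mm.
The walls engage after the gap closes; constrained expansion = 30.74 − 16 = 14.74 mm.
The walls impose strain ε = −(14.74)/14200 = -1.0377e-03; σ = Eε = 69800 · -1.0377e-03 = -72.43 MPa.

-72.4 MPa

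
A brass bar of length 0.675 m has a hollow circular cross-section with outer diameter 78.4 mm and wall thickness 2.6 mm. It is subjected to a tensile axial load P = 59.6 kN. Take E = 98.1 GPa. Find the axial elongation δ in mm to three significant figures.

A = 619.1 mm².
δ_mech = NL/(AE) = 59600·675/(619.1·98100) = 0.6624 mm.

0.662 mm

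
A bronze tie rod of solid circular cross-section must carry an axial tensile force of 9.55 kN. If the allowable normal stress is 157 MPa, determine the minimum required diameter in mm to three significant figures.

8.80 mm

Required area A ≥ P/σ_allow = 9550/157 = 60.83 mm².
For a solid circular section, d ≥ √(4A/π) = 8.8 mm.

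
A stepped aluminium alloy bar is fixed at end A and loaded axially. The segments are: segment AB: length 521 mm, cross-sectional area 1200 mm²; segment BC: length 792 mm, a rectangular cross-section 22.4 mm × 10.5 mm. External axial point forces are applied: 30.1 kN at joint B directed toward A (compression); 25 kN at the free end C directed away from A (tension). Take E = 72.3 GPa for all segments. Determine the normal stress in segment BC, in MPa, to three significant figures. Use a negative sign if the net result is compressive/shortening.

106 MPa

Internal axial forces (sectioning from the free end, tension +): N_BC = 25 kN, N_AB = -5.1 kN.
A_BC = 235.2 mm².
σ_BC = N_BC/A_BC = 25000/235.2 = 106.3 MPa.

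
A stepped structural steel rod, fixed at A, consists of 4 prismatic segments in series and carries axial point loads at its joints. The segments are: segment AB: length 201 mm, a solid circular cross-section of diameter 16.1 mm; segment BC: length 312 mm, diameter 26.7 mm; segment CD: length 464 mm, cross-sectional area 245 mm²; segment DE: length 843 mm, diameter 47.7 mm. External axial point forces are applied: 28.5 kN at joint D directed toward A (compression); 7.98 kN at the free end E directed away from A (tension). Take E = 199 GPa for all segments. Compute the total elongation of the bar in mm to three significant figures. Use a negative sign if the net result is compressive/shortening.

-0.336 mm

Internal axial forces (sectioning from the free end, tension +): N_DE = 7.98 kN, N_CD = -20.52 kN, N_BC = -20.52 kN, N_AB = -20.52 kN.
A_AB = 203.6 mm².
A_BC = 559.9 mm².
A_DE = 1787 mm².
δ_AB = -20520·201/(203.6·199000) = -0.1018 mm
δ_BC = -20520·312/(559.9·199000) = -0.05746 mm
δ_CD = -20520·464/(245·199000) = -0.1953 mm
δ_DE = 7980·843/(1787·199000) = 0.01892 mm
δ = Σδ_i = -0.3356 mm.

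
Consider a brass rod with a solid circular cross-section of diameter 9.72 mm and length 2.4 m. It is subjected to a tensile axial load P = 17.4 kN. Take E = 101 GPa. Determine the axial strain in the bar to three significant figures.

0.00232

A = 74.2 mm².
σ = N/A = 234.5 MPa; ε = σ/E = 234.5/101000 = 2.322e-03.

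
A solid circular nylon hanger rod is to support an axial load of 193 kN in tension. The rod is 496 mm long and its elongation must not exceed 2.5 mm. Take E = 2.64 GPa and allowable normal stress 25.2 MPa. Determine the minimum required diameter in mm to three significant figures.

136 mm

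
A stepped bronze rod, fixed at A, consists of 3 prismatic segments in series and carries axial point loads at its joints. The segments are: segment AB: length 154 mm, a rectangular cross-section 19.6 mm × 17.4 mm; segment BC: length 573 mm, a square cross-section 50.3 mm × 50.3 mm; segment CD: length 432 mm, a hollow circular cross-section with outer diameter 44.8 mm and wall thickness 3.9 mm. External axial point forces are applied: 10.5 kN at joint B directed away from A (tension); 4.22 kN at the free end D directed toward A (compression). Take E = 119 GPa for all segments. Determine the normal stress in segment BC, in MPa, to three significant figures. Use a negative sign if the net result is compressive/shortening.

Internal axial forces (sectioning from the free end, tension +): N_CD = -4.22 kN, N_BC = -4.22 kN, N_AB = 6.28 kN.
A_BC = 2530 mm².
σ_BC = N_BC/A_BC = -4220/2530 = -1.668 MPa.

-1.67 MPa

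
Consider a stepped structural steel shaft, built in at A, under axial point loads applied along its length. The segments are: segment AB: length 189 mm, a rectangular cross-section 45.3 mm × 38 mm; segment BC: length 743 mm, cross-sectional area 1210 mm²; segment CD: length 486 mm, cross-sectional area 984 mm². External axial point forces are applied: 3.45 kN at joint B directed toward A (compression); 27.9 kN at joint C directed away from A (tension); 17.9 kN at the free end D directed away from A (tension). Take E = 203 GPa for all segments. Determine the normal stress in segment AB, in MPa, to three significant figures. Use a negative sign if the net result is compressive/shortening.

24.6 MPa

Internal axial forces (sectioning from the free end, tension +): N_CD = 17.9 kN, N_BC = 45.8 kN, N_AB = 42.35 kN.
A_AB = 1721 mm².
σ_AB = N_AB/A_AB = 42350/1721 = 24.6 MPa.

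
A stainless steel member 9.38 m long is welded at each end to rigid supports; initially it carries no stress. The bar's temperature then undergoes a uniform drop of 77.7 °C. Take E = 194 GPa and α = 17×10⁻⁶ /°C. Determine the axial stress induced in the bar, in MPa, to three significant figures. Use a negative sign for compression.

Free thermal expansion αLΔT = 17e-6 · 9380 · -77.7 = -12.39 mm.
The walls impose strain ε = −(-12.39)/9380 = 1.3209e-03; σ = Eε = 194000 · 1.3209e-03 = 256.3 MPa.

256 MPa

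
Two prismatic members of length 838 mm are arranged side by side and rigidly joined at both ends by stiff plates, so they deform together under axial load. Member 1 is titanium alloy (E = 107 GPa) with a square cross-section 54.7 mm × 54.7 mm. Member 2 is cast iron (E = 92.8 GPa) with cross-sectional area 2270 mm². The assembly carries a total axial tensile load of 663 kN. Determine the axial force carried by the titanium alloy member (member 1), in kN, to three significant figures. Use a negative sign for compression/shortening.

A_1 = 2992 mm².
Equal strain + equilibrium ⇒ each member carries load in proportion to AE: A₁E₁ = 320200000 N, A₂E₂ = 210700000 N, ΣAE = 530800000 N.
F₁ = P·A₁E₁/ΣAE = 663000·320200000/530800000 = 399900 N.

400 kN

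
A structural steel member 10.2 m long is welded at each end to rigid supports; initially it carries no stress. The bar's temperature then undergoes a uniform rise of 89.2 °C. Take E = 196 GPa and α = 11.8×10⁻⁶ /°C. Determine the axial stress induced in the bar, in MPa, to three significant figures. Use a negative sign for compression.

-206 MPa

Free thermal expansion αLΔT = 11.8e-6 · 10200 · 89.2 = 10.74 mm.
The walls impose strain ε = −(10.74)/10200 = -1.0526e-03; σ = Eε = 196000 · -1.0526e-03 = -206.3 MPa.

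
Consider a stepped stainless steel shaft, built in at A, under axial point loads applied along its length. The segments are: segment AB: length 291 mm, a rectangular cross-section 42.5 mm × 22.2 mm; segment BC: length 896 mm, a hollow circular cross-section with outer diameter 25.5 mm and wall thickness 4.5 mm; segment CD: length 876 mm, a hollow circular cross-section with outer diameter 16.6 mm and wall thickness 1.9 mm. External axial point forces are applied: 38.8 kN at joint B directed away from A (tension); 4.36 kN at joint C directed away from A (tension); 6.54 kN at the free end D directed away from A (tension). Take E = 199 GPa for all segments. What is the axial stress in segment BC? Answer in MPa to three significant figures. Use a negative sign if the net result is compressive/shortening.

36.7 MPa

Internal axial forces (sectioning from the free end, tension +): N_CD = 6.54 kN, N_BC = 10.9 kN, N_AB = 49.7 kN.
A_BC = 296.9 mm².
σ_BC = N_BC/A_BC = 10900/296.9 = 36.72 MPa.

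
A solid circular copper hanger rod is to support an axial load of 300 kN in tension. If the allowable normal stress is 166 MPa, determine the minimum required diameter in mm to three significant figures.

48.0 mm

Required area A ≥ P/σ_allow = 300000/166 = 1807 mm².
For a solid circular section, d ≥ √(4A/π) = 47.97 mm.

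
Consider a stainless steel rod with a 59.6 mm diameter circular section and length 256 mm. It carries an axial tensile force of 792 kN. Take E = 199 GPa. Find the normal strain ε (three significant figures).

0.00143

A = 2790 mm².
σ = N/A = 283.9 MPa; ε = σ/E = 283.9/199000 = 1.427e-03.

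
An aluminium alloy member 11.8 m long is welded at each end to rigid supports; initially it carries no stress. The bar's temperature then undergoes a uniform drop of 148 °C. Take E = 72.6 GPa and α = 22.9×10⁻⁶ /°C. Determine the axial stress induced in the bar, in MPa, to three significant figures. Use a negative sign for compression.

Free thermal expansion αLΔT = 22.9e-6 · 11800 · -148 = -39.99 mm.
The walls impose strain ε = −(-39.99)/11800 = 3.3892e-03; σ = Eε = 72600 · 3.3892e-03 = 246.1 MPa.

246 MPa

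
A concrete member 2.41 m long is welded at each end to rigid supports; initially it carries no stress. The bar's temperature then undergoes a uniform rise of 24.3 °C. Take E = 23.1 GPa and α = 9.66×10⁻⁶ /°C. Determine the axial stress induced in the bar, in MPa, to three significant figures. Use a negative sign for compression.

Free thermal expansion αLΔT = 9.66e-6 · 2410 · 24.3 = 0.5657 mm.
The walls impose strain ε = −(0.5657)/2410 = -2.3474e-04; σ = Eε = 23100 · -2.3474e-04 = -5.422 MPa.

-5.42 MPa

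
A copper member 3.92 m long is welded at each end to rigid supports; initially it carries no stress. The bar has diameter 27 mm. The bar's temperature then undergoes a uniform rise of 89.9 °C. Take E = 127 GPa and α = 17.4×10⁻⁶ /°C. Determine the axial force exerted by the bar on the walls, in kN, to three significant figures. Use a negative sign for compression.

-114 kN

Free thermal expansion αLΔT = 17.4e-6 · 3920 · 89.9 = 6.132 mm.
The walls impose strain ε = −(6.132)/3920 = -1.5643e-03; σ = Eε = 127000 · -1.5643e-03 = -198.7 MPa.
Wall reaction R = σ·A = -198.7·572.6 = -113700 N = -113.7 kN.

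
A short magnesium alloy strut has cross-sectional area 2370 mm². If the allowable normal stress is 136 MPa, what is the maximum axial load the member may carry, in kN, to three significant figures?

322 kN

P_max = σ_allow · A = 136 · 2370 = 322300 N = 322.3 kN.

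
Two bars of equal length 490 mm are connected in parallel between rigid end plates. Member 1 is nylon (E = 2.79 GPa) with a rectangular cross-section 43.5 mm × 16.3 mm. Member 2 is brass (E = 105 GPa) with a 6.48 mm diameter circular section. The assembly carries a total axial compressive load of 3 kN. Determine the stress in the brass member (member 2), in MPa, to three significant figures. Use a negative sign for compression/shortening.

A_1 = 709.1 mm².
A_2 = 32.98 mm².
Equal strain + equilibrium ⇒ each member carries load in proportion to AE: A₁E₁ = 1978000 N, A₂E₂ = 3463000 N, ΣAE = 5441000 N.
σ₂ = P·E₂/ΣAE = -3000·105000/5441000 = -57.89 MPa.

-57.9 MPa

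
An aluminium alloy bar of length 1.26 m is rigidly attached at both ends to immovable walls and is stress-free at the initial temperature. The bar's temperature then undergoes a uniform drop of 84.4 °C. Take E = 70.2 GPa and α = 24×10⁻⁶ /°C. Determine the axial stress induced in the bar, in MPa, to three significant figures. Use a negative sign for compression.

142 MPa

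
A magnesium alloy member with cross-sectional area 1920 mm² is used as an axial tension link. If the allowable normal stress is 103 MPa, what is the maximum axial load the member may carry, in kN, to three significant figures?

198 kN

P_max = σ_allow · A = 103 · 1920 = 197800 N = 197.8 kN.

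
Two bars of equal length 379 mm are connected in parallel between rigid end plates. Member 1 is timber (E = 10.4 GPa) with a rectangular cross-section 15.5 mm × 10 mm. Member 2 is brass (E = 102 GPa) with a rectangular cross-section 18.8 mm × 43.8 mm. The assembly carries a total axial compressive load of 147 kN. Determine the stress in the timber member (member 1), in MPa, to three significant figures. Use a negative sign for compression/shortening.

-17.9 MPa

A_1 = 155 mm².
A_2 = 823.4 mm².
Equal strain + equilibrium ⇒ each member carries load in proportion to AE: A₁E₁ = 1612000 N, A₂E₂ = 83990000 N, ΣAE = 85600000 N.
σ₁ = P·E₁/ΣAE = -147000·10400/85600000 = -17.86 MPa.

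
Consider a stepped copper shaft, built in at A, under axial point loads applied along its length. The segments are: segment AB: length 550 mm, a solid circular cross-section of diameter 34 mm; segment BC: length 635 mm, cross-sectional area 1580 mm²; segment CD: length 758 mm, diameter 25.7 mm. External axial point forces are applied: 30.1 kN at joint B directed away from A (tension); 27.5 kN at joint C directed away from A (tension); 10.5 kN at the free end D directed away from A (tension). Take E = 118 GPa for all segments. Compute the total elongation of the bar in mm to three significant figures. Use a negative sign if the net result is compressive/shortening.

Internal axial forces (sectioning from the free end, tension +): N_CD = 10.5 kN, N_BC = 38 kN, N_AB = 68.1 kN.
A_AB = 907.9 mm².
A_CD = 518.7 mm².
δ_AB = 68100·550/(907.9·118000) = 0.3496 mm
δ_BC = 38000·635/(1580·118000) = 0.1294 mm
δ_CD = 10500·758/(518.7·118000) = 0.13 mm
δ = Σδ_i = 0.6091 mm.

0.609 mm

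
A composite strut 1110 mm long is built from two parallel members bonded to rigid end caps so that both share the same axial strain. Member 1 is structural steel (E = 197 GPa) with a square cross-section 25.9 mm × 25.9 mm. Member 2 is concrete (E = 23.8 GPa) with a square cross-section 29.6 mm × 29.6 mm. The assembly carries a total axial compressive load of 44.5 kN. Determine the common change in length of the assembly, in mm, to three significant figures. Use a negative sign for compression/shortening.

-0.323 mm

A_1 = 670.8 mm².
A_2 = 876.2 mm².
Equal strain + equilibrium ⇒ each member carries load in proportion to AE: A₁E₁ = 132100000 N, A₂E₂ = 20850000 N, ΣAE = 153000000 N.
δ = PL/ΣAE = -44500·1110/153000000 = -0.3228 mm.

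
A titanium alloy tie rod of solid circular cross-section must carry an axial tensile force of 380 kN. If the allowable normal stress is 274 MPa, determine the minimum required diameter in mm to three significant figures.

Required area A ≥ P/σ_allow = 380000/274 = 1387 mm².
For a solid circular section, d ≥ √(4A/π) = 42.02 mm.

42.0 mm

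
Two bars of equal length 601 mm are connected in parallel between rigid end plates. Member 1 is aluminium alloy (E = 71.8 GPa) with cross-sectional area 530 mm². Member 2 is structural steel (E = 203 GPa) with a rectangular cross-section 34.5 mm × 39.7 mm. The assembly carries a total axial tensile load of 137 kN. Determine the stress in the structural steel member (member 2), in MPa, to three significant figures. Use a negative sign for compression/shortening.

88.0 MPa

A_2 = 1370 mm².
Equal strain + equilibrium ⇒ each member carries load in proportion to AE: A₁E₁ = 38050000 N, A₂E₂ = 278000000 N, ΣAE = 316100000 N.
σ₂ = P·E₂/ΣAE = 137000·203000/316100000 = 87.98 MPa.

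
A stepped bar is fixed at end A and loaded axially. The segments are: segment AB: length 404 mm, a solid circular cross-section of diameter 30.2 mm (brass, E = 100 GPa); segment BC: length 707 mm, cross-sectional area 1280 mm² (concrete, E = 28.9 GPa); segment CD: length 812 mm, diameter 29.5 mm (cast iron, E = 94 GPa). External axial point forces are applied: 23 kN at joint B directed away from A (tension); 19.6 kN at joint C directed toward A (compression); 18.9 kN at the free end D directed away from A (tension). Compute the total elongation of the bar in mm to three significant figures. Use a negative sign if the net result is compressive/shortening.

0.351 mm

Internal axial forces (sectioning from the free end, tension +): N_CD = 18.9 kN, N_BC = -0.7 kN, N_AB = 22.3 kN.
A_AB = 716.3 mm².
A_CD = 683.5 mm².
δ_AB = 22300·404/(716.3·100000) = 0.1258 mm
δ_BC = -700·707/(1280·28900) = -0.01338 mm
δ_CD = 18900·812/(683.5·94000) = 0.2389 mm
δ = Σδ_i = 0.3513 mm.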